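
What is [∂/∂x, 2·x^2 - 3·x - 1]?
4 x - 3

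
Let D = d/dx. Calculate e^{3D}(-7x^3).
- 7 x^{3} - 63 x^{2} - 189 x - 189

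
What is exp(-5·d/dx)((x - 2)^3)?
x^{3} - 21 x^{2} + 147 x - 343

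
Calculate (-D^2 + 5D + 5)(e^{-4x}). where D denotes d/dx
- 31 e^{- 4 x}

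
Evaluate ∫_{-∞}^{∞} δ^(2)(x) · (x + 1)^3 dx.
6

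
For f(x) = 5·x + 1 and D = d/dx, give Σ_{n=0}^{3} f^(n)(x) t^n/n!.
5 t + 5 x + 1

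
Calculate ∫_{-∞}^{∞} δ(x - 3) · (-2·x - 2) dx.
-8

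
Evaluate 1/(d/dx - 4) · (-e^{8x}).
- \frac{e^{8 x}}{4}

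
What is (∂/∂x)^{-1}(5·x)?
\frac{5 x^{2}}{2}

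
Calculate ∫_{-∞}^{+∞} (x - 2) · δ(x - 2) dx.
0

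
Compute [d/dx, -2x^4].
- 8 x^{3}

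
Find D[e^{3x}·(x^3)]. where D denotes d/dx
3 x^{2} \left(x + 1\right) e^{3 x}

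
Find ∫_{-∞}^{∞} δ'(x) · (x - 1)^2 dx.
2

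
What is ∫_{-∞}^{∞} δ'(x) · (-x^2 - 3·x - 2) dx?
3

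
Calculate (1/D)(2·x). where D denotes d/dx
x^{2}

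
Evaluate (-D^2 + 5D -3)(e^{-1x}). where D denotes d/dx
- 9 e^{- x}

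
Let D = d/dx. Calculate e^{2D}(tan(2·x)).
\tan{\left(2 x + 4 \right)}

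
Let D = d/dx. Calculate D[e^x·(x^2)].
x \left(x + 2\right) e^{x}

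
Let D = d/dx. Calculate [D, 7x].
7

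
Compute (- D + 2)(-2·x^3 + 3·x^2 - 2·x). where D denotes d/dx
- 4 x^{3} + 12 x^{2} - 10 x + 2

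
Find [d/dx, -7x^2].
- 14 x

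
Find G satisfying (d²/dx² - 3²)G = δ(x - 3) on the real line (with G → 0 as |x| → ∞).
-\frac{e^{-3|x - 3|}}{6}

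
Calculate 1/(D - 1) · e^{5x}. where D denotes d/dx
\frac{e^{5 x}}{4}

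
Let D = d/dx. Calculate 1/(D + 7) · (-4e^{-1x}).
- \frac{2 e^{- x}}{3}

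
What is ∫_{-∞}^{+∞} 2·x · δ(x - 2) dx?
4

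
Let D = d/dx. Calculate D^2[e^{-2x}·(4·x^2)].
8 \left(2 x^{2} - 4 x + 1\right) e^{- 2 x}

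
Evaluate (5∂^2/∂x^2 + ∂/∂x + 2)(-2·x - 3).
- 4 x - 8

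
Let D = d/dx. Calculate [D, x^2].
2 x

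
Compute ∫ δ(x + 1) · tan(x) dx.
- \tan{\left(1 \right)}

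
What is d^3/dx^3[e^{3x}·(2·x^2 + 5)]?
\left(54 x^{2} + 108 x + 171\right) e^{3 x}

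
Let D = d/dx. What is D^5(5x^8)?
33600 x^{3}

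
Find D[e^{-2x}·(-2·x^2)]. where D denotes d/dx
4 x \left(x - 1\right) e^{- 2 x}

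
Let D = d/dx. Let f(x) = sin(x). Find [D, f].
\cos{\left(x \right)}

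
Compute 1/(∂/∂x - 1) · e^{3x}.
\frac{e^{3 x}}{2}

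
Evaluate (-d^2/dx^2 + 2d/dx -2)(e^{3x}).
- 5 e^{3 x}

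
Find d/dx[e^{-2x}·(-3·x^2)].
6 x \left(x - 1\right) e^{- 2 x}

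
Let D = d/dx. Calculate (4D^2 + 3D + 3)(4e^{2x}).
100 e^{2 x}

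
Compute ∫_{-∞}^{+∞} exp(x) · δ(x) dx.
1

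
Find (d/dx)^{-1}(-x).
- \frac{x^{2}}{2}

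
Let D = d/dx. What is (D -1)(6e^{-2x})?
- 18 e^{- 2 x}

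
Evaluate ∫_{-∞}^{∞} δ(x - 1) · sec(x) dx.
\sec{\left(1 \right)}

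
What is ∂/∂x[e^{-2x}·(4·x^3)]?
x^{2} \left(12 - 8 x\right) e^{- 2 x}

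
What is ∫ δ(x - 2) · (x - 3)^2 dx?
1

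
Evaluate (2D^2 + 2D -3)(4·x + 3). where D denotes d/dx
- 12 x - 1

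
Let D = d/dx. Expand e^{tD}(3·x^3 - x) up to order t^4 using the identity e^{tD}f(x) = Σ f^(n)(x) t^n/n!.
3 t^{3} + 9 t^{2} x + t \left(9 x^{2} - 1\right) + 3 x^{3} - x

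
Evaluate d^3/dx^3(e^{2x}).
8 e^{2 x}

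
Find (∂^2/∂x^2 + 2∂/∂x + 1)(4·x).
4 x + 8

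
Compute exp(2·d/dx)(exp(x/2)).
e^{\frac{x}{2} + 1}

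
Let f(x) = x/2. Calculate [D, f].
\frac{1}{2}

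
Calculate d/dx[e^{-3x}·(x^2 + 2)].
\left(- 3 x^{2} + 2 x - 6\right) e^{- 3 x}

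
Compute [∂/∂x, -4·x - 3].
-4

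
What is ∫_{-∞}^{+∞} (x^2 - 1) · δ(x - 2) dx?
3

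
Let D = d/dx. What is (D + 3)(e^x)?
4 e^{x}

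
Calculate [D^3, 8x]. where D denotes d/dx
24D^{2}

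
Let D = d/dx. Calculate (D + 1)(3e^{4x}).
15 e^{4 x}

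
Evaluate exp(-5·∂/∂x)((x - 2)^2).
x^{2} - 14 x + 49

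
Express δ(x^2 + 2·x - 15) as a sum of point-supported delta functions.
\frac{\delta(x + 5) + \delta(x - 3)}{8}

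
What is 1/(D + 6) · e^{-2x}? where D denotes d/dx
\frac{e^{- 2 x}}{4}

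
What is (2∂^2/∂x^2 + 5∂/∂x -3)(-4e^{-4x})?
- 36 e^{- 4 x}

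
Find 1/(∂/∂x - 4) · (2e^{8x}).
\frac{e^{8 x}}{2}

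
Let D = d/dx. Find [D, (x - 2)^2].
2 x - 4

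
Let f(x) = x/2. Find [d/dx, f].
\frac{1}{2}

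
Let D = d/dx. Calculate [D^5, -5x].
-25D^{4}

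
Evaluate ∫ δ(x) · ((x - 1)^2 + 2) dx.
3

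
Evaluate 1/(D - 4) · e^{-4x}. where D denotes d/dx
- \frac{e^{- 4 x}}{8}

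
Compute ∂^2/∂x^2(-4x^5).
- 80 x^{3}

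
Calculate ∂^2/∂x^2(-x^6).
- 30 x^{4}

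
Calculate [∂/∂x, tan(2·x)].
\frac{2}{\cos^{2}{\left(2 x \right)}}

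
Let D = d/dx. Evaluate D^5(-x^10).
- 30240 x^{5}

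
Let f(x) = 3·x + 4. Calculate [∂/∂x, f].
3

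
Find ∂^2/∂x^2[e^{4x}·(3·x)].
\left(48 x + 24\right) e^{4 x}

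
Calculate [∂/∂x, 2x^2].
4 x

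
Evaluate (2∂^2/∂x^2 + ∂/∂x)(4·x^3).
12 x \left(x + 4\right)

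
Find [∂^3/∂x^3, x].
3\frac{d^{2}}{dx^{2}}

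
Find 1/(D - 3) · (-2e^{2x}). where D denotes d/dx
2 e^{2 x}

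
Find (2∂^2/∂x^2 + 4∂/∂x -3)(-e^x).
- 3 e^{x}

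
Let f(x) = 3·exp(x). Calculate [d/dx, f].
3 e^{x}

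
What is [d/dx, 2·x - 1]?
2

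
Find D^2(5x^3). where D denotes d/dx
30 x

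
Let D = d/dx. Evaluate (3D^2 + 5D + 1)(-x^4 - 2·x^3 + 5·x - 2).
- x^{4} - 22 x^{3} - 66 x^{2} - 31 x + 23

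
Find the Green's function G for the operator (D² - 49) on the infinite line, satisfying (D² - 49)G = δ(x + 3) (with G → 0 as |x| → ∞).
-\frac{e^{-7|x + 3|}}{14}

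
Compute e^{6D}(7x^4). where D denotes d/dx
7 x^{4} + 168 x^{3} + 1512 x^{2} + 6048 x + 9072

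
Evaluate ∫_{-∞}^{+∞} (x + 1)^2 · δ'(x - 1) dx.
-4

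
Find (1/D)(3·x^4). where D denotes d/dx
\frac{3 x^{5}}{5}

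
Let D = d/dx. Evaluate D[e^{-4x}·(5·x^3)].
x^{2} \left(15 - 20 x\right) e^{- 4 x}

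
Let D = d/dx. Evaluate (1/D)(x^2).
\frac{x^{3}}{3}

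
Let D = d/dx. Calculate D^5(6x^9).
90720 x^{4}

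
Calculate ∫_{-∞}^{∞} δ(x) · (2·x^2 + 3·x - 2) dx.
-2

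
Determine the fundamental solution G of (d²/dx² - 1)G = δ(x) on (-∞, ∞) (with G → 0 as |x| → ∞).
-\frac{e^{-|x|}}{2}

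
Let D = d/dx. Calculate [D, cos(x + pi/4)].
- \sin{\left(x + \frac{\pi}{4} \right)}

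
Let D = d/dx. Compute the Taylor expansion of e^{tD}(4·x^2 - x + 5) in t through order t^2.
4 t^{2} + t \left(8 x - 1\right) + 4 x^{2} - x + 5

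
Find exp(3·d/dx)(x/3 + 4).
\frac{x}{3} + 5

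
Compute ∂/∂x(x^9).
9 x^{8}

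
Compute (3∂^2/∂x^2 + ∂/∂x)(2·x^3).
6 x \left(x + 6\right)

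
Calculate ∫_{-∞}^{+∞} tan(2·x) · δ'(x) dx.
-2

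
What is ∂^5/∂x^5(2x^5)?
240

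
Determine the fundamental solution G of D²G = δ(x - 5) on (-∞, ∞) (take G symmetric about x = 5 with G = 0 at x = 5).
\frac{|x - 5|}{2}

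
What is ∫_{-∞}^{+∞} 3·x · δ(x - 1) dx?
3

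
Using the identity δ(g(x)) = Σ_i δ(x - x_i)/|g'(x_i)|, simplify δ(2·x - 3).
\frac{\delta(x - 3/2)}{2}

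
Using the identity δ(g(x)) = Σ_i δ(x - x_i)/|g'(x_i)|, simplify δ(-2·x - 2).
\frac{\delta(x + 1)}{2}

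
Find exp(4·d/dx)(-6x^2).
- 6 x^{2} - 48 x - 96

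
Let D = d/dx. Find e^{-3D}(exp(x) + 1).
e^{x - 3} + 1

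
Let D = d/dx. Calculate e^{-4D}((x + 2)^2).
x^{2} - 4 x + 4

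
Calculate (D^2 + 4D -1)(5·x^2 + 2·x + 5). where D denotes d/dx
- 5 x^{2} + 38 x + 13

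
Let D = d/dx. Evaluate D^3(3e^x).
3 e^{x}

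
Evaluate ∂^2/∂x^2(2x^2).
4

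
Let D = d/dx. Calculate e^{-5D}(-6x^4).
- 6 x^{4} + 120 x^{3} - 900 x^{2} + 3000 x - 3750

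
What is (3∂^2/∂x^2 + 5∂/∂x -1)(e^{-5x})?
49 e^{- 5 x}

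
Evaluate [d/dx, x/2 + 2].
\frac{1}{2}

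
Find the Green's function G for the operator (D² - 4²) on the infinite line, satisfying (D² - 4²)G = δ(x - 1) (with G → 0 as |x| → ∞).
-\frac{e^{-4|x - 1|}}{8}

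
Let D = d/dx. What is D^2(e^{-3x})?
9 e^{- 3 x}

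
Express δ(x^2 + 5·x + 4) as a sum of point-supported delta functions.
\frac{\delta(x + 4) + \delta(x + 1)}{3}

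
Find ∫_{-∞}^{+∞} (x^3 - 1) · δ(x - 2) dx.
7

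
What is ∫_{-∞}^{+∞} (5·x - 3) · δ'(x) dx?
-5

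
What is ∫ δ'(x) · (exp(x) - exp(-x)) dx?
-2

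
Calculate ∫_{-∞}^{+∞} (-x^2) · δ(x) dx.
0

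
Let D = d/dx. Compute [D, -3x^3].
- 9 x^{2}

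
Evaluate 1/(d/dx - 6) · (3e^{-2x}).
- \frac{3 e^{- 2 x}}{8}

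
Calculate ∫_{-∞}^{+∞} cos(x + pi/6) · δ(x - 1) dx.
\cos{\left(\frac{\pi}{6} + 1 \right)}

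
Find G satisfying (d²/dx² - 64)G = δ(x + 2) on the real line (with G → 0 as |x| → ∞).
-\frac{e^{-8|x + 2|}}{16}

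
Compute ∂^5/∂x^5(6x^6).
4320 x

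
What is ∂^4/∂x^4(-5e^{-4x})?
- 1280 e^{- 4 x}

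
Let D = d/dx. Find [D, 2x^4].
8 x^{3}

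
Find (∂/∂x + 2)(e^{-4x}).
- 2 e^{- 4 x}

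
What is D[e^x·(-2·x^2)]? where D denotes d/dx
2 x \left(- x - 2\right) e^{x}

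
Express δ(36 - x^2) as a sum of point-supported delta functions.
\frac{\delta(x - 6) + \delta(x + 6)}{12}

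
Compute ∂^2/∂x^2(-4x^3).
- 24 x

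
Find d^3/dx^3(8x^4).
192 x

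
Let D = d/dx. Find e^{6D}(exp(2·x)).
e^{2 x + 12}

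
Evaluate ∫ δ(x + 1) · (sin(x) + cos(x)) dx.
- \sin{\left(1 \right)} + \cos{\left(1 \right)}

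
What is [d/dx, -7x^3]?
- 21 x^{2}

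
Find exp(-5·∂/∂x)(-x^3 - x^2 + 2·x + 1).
- x^{3} + 14 x^{2} - 63 x + 91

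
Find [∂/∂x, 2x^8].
16 x^{7}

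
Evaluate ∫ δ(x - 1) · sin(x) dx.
\sin{\left(1 \right)}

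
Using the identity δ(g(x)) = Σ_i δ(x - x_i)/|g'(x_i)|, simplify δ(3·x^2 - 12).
\frac{\delta(x - 2) + \delta(x + 2)}{12}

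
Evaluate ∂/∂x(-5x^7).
- 35 x^{6}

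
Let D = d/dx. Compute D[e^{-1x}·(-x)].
\left(x - 1\right) e^{- x}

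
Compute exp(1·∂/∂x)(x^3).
x^{3} + 3 x^{2} + 3 x + 1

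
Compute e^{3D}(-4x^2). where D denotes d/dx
- 4 x^{2} - 24 x - 36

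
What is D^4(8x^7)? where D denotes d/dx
6720 x^{3}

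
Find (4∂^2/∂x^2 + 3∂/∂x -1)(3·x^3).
3 x \left(- x^{2} + 9 x + 24\right)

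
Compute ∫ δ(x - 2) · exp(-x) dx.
e^{-2}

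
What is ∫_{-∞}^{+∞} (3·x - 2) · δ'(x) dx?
-3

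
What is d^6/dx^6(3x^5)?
0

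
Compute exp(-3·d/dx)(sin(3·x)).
\sin{\left(3 x - 9 \right)}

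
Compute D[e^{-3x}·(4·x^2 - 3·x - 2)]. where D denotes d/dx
\left(- 12 x^{2} + 17 x + 3\right) e^{- 3 x}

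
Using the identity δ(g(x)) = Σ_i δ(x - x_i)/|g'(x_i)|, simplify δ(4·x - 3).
\frac{\delta(x - 3/4)}{4}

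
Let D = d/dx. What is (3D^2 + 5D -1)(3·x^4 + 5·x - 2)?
- 3 x^{4} + 60 x^{3} + 108 x^{2} - 5 x + 27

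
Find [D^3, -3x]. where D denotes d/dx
-9D^{2}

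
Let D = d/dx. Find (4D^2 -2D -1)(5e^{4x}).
275 e^{4 x}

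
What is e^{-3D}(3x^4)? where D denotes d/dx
3 x^{4} - 36 x^{3} + 162 x^{2} - 324 x + 243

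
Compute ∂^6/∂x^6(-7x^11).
- 2328480 x^{5}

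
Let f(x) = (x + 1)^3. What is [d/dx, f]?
3 \left(x + 1\right)^{2}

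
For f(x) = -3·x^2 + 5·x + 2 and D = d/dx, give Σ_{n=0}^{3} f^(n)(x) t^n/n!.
- 3 t^{2} - t \left(6 x - 5\right) - 3 x^{2} + 5 x + 2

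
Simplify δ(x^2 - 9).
\frac{\delta(x - 3) + \delta(x + 3)}{6}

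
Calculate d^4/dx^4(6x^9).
18144 x^{5}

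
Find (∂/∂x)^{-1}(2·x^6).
\frac{2 x^{7}}{7}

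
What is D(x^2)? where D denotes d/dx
2 x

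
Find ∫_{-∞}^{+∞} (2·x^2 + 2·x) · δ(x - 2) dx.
12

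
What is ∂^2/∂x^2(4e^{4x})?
64 e^{4 x}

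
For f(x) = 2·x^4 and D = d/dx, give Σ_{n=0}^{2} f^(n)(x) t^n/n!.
2 x^{2} \left(6 t^{2} + 4 t x + x^{2}\right)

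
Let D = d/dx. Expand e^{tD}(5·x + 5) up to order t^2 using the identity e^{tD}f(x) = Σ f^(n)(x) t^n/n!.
5 t + 5 x + 5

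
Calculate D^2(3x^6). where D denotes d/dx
90 x^{4}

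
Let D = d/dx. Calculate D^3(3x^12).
3960 x^{9}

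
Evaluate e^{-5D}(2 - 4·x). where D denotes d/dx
22 - 4 x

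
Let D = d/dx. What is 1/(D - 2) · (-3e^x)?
3 e^{x}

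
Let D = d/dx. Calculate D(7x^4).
28 x^{3}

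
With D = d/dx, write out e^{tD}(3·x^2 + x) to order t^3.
3 t^{2} + t \left(6 x + 1\right) + 3 x^{2} + x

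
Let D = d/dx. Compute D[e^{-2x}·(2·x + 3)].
4 \left(- x - 1\right) e^{- 2 x}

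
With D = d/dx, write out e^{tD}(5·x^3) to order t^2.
5 x \left(3 t^{2} + 3 t x + x^{2}\right)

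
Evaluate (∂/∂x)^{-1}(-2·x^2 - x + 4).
- \frac{2 x^{3}}{3} - \frac{x^{2}}{2} + 4 x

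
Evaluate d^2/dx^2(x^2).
2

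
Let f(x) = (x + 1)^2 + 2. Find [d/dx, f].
2 x + 2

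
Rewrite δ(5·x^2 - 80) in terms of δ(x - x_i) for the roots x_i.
\frac{\delta(x - 4) + \delta(x + 4)}{40}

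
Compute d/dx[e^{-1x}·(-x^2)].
x \left(x - 2\right) e^{- x}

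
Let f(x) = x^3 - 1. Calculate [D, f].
3 x^{2}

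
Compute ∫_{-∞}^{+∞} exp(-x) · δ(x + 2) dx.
e^{2}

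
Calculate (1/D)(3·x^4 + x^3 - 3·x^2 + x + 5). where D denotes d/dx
\frac{3 x^{5}}{5} + \frac{x^{4}}{4} - x^{3} + \frac{x^{2}}{2} + 5 x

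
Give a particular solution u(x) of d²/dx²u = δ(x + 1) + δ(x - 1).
\frac{|x + 1|}{2} + \frac{|x - 1|}{2}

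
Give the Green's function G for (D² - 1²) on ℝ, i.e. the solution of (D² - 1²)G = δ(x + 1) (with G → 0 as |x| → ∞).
-\frac{e^{-|x + 1|}}{2}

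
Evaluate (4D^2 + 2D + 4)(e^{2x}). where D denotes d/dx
24 e^{2 x}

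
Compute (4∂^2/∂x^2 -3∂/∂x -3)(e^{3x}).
24 e^{3 x}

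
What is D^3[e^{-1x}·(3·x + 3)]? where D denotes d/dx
3 \left(2 - x\right) e^{- x}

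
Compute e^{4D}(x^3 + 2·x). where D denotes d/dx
x^{3} + 12 x^{2} + 50 x + 72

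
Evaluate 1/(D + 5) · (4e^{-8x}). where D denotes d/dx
- \frac{4 e^{- 8 x}}{3}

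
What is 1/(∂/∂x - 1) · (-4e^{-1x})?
2 e^{- x}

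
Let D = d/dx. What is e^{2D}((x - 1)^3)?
x^{3} + 3 x^{2} + 3 x + 1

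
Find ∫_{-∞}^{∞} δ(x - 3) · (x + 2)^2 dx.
25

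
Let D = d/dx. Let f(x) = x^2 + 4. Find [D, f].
2 x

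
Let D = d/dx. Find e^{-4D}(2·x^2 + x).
2 x^{2} - 15 x + 28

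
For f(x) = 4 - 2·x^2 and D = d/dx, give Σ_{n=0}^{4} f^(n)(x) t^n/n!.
- 2 t^{2} - 4 t x - 2 x^{2} + 4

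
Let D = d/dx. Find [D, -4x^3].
- 12 x^{2}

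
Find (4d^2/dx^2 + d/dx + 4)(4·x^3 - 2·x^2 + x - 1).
16 x^{3} + 4 x^{2} + 96 x - 19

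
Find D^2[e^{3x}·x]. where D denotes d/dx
\left(9 x + 6\right) e^{3 x}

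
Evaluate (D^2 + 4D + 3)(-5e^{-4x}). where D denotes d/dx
- 15 e^{- 4 x}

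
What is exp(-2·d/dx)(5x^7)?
5 x^{7} - 70 x^{6} + 420 x^{5} - 1400 x^{4} + 2800 x^{3} - 3360 x^{2} + 2240 x - 640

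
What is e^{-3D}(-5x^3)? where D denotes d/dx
- 5 x^{3} + 45 x^{2} - 135 x + 135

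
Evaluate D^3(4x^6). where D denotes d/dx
480 x^{3}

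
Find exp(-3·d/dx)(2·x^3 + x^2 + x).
2 x^{3} - 17 x^{2} + 49 x - 48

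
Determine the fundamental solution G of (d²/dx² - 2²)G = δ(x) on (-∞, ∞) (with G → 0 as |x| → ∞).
-\frac{e^{-2|x|}}{4}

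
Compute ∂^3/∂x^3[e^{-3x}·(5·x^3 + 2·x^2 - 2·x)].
3 \left(- 45 x^{3} + 117 x^{2} - 36 x - 20\right) e^{- 3 x}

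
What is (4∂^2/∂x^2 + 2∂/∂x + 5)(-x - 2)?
- 5 x - 12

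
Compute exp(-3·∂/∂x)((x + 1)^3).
x^{3} - 6 x^{2} + 12 x - 8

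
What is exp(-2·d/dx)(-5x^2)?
- 5 x^{2} + 20 x - 20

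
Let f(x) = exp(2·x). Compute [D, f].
2 e^{2 x}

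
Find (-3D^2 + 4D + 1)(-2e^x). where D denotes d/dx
- 4 e^{x}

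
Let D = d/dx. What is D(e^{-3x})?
- 3 e^{- 3 x}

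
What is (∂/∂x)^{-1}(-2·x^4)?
- \frac{2 x^{5}}{5}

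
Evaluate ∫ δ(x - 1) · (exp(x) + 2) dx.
2 + e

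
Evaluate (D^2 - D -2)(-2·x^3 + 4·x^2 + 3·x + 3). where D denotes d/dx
4 x^{3} - 2 x^{2} - 26 x - 1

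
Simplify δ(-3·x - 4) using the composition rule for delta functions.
\frac{\delta(x + 4/3)}{3}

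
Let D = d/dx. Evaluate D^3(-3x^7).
- 630 x^{4}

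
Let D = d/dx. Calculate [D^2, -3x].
-6D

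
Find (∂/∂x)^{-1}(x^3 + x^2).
\frac{x^{4}}{4} + \frac{x^{3}}{3}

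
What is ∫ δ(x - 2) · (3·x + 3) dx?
9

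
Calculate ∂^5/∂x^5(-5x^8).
- 33600 x^{3}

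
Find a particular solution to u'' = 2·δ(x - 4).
|x - 4|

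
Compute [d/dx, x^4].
4 x^{3}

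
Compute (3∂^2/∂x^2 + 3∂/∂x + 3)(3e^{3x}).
117 e^{3 x}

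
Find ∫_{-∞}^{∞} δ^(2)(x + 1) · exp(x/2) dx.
\frac{1}{4 e^{\frac{1}{2}}}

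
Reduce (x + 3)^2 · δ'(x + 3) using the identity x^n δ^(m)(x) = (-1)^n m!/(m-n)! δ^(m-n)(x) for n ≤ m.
0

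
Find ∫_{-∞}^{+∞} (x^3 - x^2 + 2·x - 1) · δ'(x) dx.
-2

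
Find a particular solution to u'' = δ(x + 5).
\frac{|x + 5|}{2}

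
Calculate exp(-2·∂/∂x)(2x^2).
2 x^{2} - 8 x + 8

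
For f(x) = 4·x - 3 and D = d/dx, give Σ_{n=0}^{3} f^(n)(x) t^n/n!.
4 t + 4 x - 3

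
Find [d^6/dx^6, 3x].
18\frac{d^{5}}{dx^{5}}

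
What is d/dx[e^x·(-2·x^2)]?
2 x \left(- x - 2\right) e^{x}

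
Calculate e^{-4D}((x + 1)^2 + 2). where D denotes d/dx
x^{2} - 6 x + 11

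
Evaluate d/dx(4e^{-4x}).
- 16 e^{- 4 x}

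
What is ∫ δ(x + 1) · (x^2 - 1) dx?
0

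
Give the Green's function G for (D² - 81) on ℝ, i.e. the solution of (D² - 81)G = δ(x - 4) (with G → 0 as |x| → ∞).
-\frac{e^{-9|x - 4|}}{18}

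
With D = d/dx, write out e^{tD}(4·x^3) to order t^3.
4 t^{3} + 12 t^{2} x + 12 t x^{2} + 4 x^{3}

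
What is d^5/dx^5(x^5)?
120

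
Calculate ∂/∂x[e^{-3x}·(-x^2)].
x \left(3 x - 2\right) e^{- 3 x}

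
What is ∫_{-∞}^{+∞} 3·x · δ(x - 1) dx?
3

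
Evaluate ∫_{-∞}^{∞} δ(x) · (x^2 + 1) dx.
1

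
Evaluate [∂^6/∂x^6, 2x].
12\frac{d^{5}}{dx^{5}}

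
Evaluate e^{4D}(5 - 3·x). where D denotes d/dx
- 3 x - 7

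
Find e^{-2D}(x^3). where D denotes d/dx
x^{3} - 6 x^{2} + 12 x - 8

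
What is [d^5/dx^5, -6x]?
-30\frac{d^{4}}{dx^{4}}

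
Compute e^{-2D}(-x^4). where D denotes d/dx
- x^{4} + 8 x^{3} - 24 x^{2} + 32 x - 16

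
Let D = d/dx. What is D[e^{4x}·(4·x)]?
\left(16 x + 4\right) e^{4 x}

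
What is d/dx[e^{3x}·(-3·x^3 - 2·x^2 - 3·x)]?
\left(- 9 x^{3} - 15 x^{2} - 13 x - 3\right) e^{3 x}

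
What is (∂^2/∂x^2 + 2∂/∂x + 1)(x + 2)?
x + 4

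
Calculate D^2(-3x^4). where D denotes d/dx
- 36 x^{2}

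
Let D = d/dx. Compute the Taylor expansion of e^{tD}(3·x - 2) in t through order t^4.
3 t + 3 x - 2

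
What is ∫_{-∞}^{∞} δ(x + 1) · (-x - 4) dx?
-3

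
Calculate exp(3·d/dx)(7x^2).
7 x^{2} + 42 x + 63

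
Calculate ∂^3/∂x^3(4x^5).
240 x^{2}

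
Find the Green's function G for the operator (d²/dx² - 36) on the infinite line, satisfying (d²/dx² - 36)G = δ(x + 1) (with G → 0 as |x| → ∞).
-\frac{e^{-6|x + 1|}}{12}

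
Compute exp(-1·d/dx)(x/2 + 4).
\frac{x}{2} + \frac{7}{2}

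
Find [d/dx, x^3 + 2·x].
3 x^{2} + 2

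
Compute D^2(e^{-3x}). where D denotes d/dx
9 e^{- 3 x}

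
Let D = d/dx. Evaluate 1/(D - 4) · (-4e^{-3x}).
\frac{4 e^{- 3 x}}{7}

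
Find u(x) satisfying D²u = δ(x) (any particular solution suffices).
\frac{|x|}{2}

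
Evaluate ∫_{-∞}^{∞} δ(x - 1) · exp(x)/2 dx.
\frac{e}{2}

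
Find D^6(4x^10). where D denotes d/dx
604800 x^{4}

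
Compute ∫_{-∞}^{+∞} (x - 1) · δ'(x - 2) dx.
-1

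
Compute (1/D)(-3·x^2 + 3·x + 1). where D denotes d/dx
- x^{3} + \frac{3 x^{2}}{2} + x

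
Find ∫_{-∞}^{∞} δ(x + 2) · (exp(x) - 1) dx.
-1 + e^{-2}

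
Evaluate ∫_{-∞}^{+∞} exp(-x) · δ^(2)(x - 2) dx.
e^{-2}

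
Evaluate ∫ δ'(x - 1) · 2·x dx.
-2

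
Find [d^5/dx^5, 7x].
35\frac{d^{4}}{dx^{4}}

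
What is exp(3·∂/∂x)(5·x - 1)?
5 x + 14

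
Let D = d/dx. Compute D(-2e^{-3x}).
6 e^{- 3 x}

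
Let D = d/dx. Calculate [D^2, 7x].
14D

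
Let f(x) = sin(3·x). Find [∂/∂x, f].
3 \cos{\left(3 x \right)}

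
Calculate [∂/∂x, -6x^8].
- 48 x^{7}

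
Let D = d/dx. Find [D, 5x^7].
35 x^{6}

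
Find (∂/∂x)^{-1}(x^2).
\frac{x^{3}}{3}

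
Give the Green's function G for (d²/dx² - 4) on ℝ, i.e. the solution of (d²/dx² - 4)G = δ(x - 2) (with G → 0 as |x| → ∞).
-\frac{e^{-2|x - 2|}}{4}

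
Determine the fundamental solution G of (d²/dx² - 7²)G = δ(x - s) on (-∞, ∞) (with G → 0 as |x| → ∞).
-\frac{e^{-7|x-s|}}{14}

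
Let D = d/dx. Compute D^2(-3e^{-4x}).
- 48 e^{- 4 x}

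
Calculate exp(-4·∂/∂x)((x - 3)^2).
x^{2} - 14 x + 49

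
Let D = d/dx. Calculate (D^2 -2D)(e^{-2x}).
8 e^{- 2 x}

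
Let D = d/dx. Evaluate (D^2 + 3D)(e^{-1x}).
- 2 e^{- x}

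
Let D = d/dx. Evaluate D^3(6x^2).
0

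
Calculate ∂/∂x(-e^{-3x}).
3 e^{- 3 x}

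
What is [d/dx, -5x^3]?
- 15 x^{2}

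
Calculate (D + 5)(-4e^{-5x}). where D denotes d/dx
0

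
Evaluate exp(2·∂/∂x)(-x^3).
- x^{3} - 6 x^{2} - 12 x - 8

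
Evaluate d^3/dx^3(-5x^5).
- 300 x^{2}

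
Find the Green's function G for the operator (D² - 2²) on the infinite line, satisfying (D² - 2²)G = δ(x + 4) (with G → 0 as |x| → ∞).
-\frac{e^{-2|x + 4|}}{4}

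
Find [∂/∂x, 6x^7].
42 x^{6}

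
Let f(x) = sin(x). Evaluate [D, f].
\cos{\left(x \right)}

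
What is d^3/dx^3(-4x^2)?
0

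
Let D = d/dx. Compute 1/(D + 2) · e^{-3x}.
- e^{- 3 x}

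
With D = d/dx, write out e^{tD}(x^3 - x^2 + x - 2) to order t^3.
t^{3} + t^{2} \left(3 x - 1\right) + t \left(3 x^{2} - 2 x + 1\right) + x^{3} - x^{2} + x - 2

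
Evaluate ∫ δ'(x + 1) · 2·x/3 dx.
- \frac{2}{3}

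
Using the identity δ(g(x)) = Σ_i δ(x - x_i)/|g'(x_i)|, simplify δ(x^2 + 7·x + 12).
\frac{\delta(x + 3) + \delta(x + 4)}{1}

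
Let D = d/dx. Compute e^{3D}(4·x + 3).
4 x + 15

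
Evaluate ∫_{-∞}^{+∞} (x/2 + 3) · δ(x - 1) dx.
\frac{7}{2}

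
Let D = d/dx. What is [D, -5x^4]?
- 20 x^{3}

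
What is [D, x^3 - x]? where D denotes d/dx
3 x^{2} - 1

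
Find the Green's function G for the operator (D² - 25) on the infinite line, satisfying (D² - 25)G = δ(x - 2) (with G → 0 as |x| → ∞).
-\frac{e^{-5|x - 2|}}{10}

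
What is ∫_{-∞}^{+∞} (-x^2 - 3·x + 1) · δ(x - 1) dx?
-3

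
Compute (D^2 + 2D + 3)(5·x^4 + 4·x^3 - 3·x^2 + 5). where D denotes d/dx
15 x^{4} + 52 x^{3} + 75 x^{2} + 12 x + 9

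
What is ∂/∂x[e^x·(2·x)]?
2 \left(x + 1\right) e^{x}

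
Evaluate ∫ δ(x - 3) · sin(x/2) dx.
\sin{\left(\frac{3}{2} \right)}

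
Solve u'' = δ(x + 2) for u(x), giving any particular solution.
\frac{|x + 2|}{2}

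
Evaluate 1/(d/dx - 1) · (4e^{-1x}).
- 2 e^{- x}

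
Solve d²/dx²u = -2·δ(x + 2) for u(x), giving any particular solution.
-|x + 2|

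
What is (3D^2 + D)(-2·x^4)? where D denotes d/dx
8 x^{2} \left(- x - 9\right)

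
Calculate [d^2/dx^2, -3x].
-6\frac{d}{dx}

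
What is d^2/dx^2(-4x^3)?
- 24 x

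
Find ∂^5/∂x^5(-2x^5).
-240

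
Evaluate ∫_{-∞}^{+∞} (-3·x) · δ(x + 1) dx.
3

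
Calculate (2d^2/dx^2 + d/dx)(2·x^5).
10 x^{3} \left(x + 8\right)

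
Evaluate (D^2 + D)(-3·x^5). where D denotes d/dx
15 x^{3} \left(- x - 4\right)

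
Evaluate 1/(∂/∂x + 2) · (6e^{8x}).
\frac{3 e^{8 x}}{5}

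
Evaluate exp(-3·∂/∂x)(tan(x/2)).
\tan{\left(\frac{x}{2} - \frac{3}{2} \right)}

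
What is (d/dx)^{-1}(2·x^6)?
\frac{2 x^{7}}{7}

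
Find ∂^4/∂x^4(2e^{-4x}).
512 e^{- 4 x}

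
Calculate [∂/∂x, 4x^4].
16 x^{3}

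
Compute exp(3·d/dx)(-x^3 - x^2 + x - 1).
- x^{3} - 10 x^{2} - 32 x - 34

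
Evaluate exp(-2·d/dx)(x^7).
x^{7} - 14 x^{6} + 84 x^{5} - 280 x^{4} + 560 x^{3} - 672 x^{2} + 448 x - 128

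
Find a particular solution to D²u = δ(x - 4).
\frac{|x - 4|}{2}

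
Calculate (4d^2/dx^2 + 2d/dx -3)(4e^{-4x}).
212 e^{- 4 x}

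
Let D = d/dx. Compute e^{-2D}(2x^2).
2 x^{2} - 8 x + 8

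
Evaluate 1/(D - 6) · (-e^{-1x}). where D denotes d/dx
\frac{e^{- x}}{7}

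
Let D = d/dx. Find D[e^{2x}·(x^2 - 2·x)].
2 \left(x^{2} - x - 1\right) e^{2 x}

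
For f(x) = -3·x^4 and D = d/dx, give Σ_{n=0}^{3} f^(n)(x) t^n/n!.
3 x \left(- 4 t^{3} - 6 t^{2} x - 4 t x^{2} - x^{3}\right)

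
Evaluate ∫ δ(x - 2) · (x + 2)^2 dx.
16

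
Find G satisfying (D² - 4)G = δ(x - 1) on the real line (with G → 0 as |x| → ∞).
-\frac{e^{-2|x - 1|}}{4}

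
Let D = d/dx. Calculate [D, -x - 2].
-1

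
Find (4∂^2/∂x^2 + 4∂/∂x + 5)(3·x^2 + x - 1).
15 x^{2} + 29 x + 23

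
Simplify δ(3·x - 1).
\frac{\delta(x - 1/3)}{3}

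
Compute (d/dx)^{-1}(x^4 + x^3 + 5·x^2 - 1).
\frac{x^{5}}{5} + \frac{x^{4}}{4} + \frac{5 x^{3}}{3} - x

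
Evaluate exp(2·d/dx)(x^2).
x^{2} + 4 x + 4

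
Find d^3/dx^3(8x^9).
4032 x^{6}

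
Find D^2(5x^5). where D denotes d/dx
100 x^{3}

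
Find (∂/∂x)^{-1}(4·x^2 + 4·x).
\frac{4 x^{3}}{3} + 2 x^{2}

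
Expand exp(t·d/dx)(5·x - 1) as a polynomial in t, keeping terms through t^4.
5 t + 5 x - 1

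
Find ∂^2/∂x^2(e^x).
e^{x}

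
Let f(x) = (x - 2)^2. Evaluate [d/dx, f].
2 x - 4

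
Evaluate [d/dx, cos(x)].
- \sin{\left(x \right)}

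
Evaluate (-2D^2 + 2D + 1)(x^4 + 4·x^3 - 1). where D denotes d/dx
x^{4} + 12 x^{3} - 48 x - 1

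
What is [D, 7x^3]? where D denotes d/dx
21 x^{2}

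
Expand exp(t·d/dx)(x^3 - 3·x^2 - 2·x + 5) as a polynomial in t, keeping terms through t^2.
3 t^{2} \left(x - 1\right) - t \left(- 3 x^{2} + 6 x + 2\right) + x^{3} - 3 x^{2} - 2 x + 5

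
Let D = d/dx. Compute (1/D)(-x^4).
- \frac{x^{5}}{5}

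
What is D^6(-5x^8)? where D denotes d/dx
- 100800 x^{2}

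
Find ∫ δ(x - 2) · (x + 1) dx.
3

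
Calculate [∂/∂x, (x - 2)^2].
2 x - 4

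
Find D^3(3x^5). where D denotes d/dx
180 x^{2}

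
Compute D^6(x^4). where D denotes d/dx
0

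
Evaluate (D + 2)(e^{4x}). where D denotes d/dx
6 e^{4 x}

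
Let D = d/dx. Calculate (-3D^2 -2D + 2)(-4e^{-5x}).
252 e^{- 5 x}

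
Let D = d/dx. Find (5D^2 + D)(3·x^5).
15 x^{3} \left(x + 20\right)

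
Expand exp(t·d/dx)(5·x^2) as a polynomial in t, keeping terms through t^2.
5 t^{2} + 10 t x + 5 x^{2}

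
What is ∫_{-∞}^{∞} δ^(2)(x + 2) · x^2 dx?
2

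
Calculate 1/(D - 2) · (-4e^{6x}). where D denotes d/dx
- e^{6 x}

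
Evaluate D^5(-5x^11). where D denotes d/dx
- 277200 x^{6}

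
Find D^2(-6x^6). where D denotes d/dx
- 180 x^{4}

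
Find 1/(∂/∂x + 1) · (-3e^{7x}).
- \frac{3 e^{7 x}}{8}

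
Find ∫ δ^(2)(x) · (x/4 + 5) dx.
0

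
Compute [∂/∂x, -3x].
-3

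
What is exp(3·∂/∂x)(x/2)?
\frac{x}{2} + \frac{3}{2}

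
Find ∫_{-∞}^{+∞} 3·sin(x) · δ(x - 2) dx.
3 \sin{\left(2 \right)}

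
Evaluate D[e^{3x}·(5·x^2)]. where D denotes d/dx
5 x \left(3 x + 2\right) e^{3 x}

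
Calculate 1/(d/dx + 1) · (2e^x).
e^{x}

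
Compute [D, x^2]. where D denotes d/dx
2 x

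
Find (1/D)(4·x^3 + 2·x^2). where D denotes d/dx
x^{4} + \frac{2 x^{3}}{3}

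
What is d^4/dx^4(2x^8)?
3360 x^{4}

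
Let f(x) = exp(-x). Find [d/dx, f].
- e^{- x}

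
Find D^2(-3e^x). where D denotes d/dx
- 3 e^{x}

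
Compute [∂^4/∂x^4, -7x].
-28\frac{d^{3}}{dx^{3}}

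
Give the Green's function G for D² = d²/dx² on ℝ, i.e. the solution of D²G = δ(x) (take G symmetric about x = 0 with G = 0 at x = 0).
\frac{|x|}{2}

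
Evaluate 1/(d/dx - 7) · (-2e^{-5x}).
\frac{e^{- 5 x}}{6}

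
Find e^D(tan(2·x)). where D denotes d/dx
\tan{\left(2 x + 2 \right)}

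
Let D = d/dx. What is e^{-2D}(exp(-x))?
e^{2 - x}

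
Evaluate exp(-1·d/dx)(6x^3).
6 x^{3} - 18 x^{2} + 18 x - 6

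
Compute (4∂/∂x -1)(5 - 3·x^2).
3 x^{2} - 24 x - 5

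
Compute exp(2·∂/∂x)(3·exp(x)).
3 e^{x + 2}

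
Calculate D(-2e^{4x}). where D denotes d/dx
- 8 e^{4 x}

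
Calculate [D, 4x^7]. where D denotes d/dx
28 x^{6}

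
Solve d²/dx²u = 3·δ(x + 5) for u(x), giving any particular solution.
\frac{3|x + 5|}{2}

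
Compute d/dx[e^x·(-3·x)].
3 \left(- x - 1\right) e^{x}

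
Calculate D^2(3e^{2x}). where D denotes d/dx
12 e^{2 x}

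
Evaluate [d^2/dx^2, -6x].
-12\frac{d}{dx}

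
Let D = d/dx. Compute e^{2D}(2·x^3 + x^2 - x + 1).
2 x^{3} + 13 x^{2} + 27 x + 19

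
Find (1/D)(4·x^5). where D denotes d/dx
\frac{2 x^{6}}{3}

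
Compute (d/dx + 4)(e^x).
5 e^{x}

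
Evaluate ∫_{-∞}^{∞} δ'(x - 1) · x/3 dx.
- \frac{1}{3}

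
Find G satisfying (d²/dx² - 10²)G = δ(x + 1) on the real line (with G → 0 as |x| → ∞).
-\frac{e^{-10|x + 1|}}{20}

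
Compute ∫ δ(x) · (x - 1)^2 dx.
1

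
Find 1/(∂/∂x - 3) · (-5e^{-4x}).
\frac{5 e^{- 4 x}}{7}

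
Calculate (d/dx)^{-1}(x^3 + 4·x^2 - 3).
\frac{x^{4}}{4} + \frac{4 x^{3}}{3} - 3 x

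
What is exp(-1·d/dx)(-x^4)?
- x^{4} + 4 x^{3} - 6 x^{2} + 4 x - 1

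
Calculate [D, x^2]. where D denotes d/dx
2 x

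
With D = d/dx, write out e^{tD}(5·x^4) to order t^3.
5 x \left(4 t^{3} + 6 t^{2} x + 4 t x^{2} + x^{3}\right)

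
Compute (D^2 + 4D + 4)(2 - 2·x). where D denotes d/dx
- 8 x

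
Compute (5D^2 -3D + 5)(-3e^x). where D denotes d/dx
- 21 e^{x}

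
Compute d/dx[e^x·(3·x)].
3 \left(x + 1\right) e^{x}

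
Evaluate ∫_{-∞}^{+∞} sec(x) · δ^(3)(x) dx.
0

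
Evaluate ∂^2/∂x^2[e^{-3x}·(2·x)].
6 \left(3 x - 2\right) e^{- 3 x}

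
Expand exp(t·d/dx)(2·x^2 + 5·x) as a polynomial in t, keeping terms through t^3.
2 t^{2} + t \left(4 x + 5\right) + 2 x^{2} + 5 x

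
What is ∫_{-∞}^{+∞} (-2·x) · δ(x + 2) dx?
4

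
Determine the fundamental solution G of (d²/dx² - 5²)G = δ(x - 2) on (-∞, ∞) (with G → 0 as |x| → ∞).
-\frac{e^{-5|x - 2|}}{10}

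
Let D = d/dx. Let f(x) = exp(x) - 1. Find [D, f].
e^{x}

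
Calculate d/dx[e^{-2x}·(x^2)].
2 x \left(1 - x\right) e^{- 2 x}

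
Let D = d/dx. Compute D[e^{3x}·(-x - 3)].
\left(- 3 x - 10\right) e^{3 x}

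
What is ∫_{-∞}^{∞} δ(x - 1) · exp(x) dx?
e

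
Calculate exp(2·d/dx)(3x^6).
3 x^{6} + 36 x^{5} + 180 x^{4} + 480 x^{3} + 720 x^{2} + 576 x + 192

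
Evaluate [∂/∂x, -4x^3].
- 12 x^{2}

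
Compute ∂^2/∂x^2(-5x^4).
- 60 x^{2}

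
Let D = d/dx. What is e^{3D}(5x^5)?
5 x^{5} + 75 x^{4} + 450 x^{3} + 1350 x^{2} + 2025 x + 1215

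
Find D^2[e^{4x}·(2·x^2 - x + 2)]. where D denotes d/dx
\left(32 x^{2} + 16 x + 28\right) e^{4 x}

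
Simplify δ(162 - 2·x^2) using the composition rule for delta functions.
\frac{\delta(x - 9) + \delta(x + 9)}{36}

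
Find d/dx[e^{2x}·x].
\left(2 x + 1\right) e^{2 x}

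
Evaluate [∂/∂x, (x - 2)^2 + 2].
2 x - 4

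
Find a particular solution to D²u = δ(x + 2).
\frac{|x + 2|}{2}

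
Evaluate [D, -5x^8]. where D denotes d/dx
- 40 x^{7}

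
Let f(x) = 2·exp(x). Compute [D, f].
2 e^{x}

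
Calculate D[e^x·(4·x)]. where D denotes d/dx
4 \left(x + 1\right) e^{x}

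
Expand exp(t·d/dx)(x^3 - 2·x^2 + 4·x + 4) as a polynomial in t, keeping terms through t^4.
t^{3} + t^{2} \left(3 x - 2\right) + t \left(3 x^{2} - 4 x + 4\right) + x^{3} - 2 x^{2} + 4 x + 4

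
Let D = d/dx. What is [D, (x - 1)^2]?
2 x - 2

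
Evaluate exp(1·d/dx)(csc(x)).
\csc{\left(x + 1 \right)}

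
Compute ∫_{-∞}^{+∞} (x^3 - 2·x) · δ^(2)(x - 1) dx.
6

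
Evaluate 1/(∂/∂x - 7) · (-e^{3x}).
\frac{e^{3 x}}{4}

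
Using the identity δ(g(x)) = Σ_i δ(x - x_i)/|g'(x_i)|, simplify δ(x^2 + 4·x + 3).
\frac{\delta(x + 1) + \delta(x + 3)}{2}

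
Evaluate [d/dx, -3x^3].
- 9 x^{2}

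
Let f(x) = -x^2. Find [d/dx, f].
- 2 x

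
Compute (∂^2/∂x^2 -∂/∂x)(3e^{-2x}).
18 e^{- 2 x}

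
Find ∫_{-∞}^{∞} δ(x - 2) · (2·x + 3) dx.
7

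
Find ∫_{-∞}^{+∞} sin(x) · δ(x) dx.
0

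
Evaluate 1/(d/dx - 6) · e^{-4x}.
- \frac{e^{- 4 x}}{10}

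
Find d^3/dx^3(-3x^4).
- 72 x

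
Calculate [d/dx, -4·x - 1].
-4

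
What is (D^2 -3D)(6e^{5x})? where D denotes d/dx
60 e^{5 x}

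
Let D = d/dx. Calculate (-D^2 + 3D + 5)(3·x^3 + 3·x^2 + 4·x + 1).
15 x^{3} + 42 x^{2} + 20 x + 11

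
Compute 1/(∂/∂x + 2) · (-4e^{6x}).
- \frac{e^{6 x}}{2}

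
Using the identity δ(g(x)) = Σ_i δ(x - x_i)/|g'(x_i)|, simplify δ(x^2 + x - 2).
\frac{\delta(x - 1) + \delta(x + 2)}{3}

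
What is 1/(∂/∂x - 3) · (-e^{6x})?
- \frac{e^{6 x}}{3}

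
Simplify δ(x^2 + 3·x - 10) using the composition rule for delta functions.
\frac{\delta(x + 5) + \delta(x - 2)}{7}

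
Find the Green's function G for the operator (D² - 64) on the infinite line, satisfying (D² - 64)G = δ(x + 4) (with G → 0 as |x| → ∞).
-\frac{e^{-8|x + 4|}}{16}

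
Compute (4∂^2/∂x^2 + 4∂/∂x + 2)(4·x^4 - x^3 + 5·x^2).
8 x^{4} + 62 x^{3} + 190 x^{2} + 16 x + 40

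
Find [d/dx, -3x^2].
- 6 x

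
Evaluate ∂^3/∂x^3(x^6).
120 x^{3}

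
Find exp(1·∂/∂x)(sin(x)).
\sin{\left(x + 1 \right)}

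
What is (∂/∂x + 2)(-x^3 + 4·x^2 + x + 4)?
- 2 x^{3} + 5 x^{2} + 10 x + 9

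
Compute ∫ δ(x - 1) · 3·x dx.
3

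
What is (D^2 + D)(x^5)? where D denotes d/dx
5 x^{3} \left(x + 4\right)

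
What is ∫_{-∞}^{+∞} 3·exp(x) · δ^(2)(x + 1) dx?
\frac{3}{e}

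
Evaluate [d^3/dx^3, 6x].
18\frac{d^{2}}{dx^{2}}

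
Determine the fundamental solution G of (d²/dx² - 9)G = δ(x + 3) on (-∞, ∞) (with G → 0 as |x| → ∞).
-\frac{e^{-3|x + 3|}}{6}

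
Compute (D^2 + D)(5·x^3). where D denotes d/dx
15 x \left(x + 2\right)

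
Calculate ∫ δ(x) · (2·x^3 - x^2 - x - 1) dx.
-1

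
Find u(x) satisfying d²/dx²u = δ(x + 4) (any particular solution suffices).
\frac{|x + 4|}{2}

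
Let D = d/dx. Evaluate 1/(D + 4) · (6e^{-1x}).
2 e^{- x}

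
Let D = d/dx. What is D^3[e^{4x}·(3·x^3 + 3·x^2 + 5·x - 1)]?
\left(192 x^{3} + 624 x^{2} + 824 x + 266\right) e^{4 x}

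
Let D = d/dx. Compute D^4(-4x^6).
- 1440 x^{2}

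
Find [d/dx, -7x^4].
- 28 x^{3}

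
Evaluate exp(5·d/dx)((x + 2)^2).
x^{2} + 14 x + 49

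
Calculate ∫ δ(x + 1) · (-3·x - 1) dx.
2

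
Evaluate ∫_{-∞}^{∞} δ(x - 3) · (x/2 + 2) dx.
\frac{7}{2}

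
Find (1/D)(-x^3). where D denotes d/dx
- \frac{x^{4}}{4}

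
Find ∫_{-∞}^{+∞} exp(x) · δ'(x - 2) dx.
- e^{2}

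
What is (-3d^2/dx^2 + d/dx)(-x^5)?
5 x^{3} \left(12 - x\right)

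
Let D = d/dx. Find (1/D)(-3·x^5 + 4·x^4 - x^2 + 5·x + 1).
- \frac{x^{6}}{2} + \frac{4 x^{5}}{5} - \frac{x^{3}}{3} + \frac{5 x^{2}}{2} + x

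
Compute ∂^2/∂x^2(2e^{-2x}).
8 e^{- 2 x}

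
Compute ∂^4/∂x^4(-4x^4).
-96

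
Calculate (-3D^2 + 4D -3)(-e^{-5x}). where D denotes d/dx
98 e^{- 5 x}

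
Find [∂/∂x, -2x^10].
- 20 x^{9}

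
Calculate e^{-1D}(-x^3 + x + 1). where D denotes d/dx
- x^{3} + 3 x^{2} - 2 x + 1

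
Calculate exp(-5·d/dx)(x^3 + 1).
x^{3} - 15 x^{2} + 75 x - 124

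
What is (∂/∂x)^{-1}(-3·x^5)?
- \frac{x^{6}}{2}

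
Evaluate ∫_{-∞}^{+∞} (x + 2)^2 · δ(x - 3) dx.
25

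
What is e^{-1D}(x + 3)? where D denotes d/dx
x + 2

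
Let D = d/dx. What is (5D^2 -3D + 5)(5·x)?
25 x - 15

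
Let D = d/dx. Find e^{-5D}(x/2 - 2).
\frac{x}{2} - \frac{9}{2}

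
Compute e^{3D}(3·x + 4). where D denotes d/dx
3 x + 13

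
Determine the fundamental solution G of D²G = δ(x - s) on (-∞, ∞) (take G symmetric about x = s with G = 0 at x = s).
\frac{|x - s|}{2}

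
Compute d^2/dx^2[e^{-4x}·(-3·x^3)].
6 x \left(- 8 x^{2} + 12 x - 3\right) e^{- 4 x}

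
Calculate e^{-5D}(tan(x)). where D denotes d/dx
\tan{\left(x - 5 \right)}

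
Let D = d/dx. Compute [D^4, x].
4D^{3}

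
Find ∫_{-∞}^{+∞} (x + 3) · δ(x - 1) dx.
4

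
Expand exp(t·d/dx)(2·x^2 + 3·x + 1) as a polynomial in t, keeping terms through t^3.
2 t^{2} + t \left(4 x + 3\right) + 2 x^{2} + 3 x + 1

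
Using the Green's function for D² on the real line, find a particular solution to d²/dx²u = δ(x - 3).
\frac{|x - 3|}{2}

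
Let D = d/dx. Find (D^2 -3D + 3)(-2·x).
6 - 6 x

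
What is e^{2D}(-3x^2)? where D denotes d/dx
- 3 x^{2} - 12 x - 12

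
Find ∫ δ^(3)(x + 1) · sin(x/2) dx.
\frac{\cos{\left(\frac{1}{2} \right)}}{8}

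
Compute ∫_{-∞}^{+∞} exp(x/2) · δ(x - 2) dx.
e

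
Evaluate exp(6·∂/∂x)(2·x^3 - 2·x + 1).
2 x^{3} + 36 x^{2} + 214 x + 421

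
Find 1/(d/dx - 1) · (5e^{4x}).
\frac{5 e^{4 x}}{3}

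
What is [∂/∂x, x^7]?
7 x^{6}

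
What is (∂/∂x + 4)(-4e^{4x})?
- 32 e^{4 x}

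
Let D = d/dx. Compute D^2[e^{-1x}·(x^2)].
\left(x^{2} - 4 x + 2\right) e^{- x}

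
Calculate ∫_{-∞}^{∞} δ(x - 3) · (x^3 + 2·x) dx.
33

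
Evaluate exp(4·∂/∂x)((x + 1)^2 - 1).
x^{2} + 10 x + 24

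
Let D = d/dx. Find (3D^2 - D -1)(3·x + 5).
- 3 x - 8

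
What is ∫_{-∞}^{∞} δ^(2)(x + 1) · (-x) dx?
0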